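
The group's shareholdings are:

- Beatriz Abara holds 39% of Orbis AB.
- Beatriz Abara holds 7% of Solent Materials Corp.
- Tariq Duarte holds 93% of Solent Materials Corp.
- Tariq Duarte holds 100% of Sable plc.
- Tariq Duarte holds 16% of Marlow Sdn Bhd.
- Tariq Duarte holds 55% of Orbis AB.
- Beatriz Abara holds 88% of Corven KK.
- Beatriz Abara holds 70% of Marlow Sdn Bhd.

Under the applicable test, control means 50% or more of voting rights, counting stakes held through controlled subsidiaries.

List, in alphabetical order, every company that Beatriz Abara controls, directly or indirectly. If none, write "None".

Beatriz holds 88% of Corven, so Beatriz controls Corven.
Beatriz holds 70% of Marlow, so Beatriz controls Marlow.
No other company's threshold is met.

Corven KK, Marlow Sdn Bhd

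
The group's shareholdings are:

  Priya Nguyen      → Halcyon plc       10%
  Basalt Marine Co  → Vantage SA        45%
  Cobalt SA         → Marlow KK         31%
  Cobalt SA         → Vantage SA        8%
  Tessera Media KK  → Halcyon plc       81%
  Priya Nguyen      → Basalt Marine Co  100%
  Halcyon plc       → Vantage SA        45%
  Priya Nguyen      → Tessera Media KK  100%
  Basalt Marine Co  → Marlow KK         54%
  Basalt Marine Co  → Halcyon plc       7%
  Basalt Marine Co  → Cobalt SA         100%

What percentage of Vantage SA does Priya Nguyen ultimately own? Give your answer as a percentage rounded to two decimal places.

97.10%

Priya reaches Vantage along 5 paths.
Via Basalt: 100% × 45% = 45%.
Via Basalt → Cobalt: 100% × 100% × 8% = 8%.
Via Basalt → Halcyon: 100% × 7% × 45% = 3.15%.
Via Halcyon: 10% × 45% = 4.5%.
Via Tessera → Halcyon: 100% × 81% × 45% = 36.45%.
Total: 45% + 8% + 3.15% + 4.5% + 36.45% = 97.1%.
Rounded: 97.10%.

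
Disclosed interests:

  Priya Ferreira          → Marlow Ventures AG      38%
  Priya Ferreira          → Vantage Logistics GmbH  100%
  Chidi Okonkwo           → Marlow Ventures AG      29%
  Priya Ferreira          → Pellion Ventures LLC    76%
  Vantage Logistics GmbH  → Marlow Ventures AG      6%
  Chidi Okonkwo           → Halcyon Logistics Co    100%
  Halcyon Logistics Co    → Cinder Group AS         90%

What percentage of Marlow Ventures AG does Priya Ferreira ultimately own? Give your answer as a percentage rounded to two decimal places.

44.00%

Priya reaches Marlow along 2 paths.
Direct stake: 38% = 38%.
Via Vantage: 100% × 6% = 6%.
Total: 38% + 6% = 44%.
Rounded: 44.00%.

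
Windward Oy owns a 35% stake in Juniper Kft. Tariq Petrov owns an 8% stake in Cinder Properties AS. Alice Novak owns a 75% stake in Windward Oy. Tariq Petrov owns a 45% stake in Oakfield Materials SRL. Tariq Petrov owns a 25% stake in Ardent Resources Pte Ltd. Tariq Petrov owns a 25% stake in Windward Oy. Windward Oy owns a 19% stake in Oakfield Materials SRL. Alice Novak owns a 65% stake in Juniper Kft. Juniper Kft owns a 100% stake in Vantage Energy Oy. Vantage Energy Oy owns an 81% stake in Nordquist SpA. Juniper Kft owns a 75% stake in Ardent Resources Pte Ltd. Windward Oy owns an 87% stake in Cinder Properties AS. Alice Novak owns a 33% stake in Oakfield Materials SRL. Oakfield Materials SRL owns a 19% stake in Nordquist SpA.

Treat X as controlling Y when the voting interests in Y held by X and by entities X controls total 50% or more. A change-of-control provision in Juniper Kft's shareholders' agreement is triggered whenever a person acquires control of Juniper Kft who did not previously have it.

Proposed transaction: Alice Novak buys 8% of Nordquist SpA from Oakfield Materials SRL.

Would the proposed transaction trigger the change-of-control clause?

No

The purchase adds only to Alice's holdings (Oakfield's stake shrinks), so Alice is the only person who could newly come to control Juniper.
Alice holds 75% of Windward, so Alice controls Windward.
Alice and Windward together hold 65% + 35% = 100% of Juniper, so Alice controls Juniper.
So Alice already controls Juniper before the transaction.
After the purchase, Alice holds 8% of Nordquist directly, and Oakfield's stake falls to 11%.
Alice controlled Juniper already, so this is not a new person acquiring control; every other person's position is unchanged or reduced.
No new person acquires control, so the clause is not triggered.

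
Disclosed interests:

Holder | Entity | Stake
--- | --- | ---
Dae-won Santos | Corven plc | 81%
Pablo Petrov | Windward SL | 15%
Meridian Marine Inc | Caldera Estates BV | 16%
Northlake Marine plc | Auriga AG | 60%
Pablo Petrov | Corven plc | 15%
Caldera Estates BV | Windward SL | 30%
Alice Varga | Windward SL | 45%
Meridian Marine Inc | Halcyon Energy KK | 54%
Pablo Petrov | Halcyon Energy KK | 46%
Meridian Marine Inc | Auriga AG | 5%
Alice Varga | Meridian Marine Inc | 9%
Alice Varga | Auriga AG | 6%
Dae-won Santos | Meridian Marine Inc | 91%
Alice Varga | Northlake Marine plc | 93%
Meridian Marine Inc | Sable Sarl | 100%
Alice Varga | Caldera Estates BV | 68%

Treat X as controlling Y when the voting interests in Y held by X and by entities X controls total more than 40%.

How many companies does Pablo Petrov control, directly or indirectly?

Pablo holds 46% of Halcyon, so Pablo controls Halcyon.
No other company's threshold is met.
Pablo controls 1 company.

1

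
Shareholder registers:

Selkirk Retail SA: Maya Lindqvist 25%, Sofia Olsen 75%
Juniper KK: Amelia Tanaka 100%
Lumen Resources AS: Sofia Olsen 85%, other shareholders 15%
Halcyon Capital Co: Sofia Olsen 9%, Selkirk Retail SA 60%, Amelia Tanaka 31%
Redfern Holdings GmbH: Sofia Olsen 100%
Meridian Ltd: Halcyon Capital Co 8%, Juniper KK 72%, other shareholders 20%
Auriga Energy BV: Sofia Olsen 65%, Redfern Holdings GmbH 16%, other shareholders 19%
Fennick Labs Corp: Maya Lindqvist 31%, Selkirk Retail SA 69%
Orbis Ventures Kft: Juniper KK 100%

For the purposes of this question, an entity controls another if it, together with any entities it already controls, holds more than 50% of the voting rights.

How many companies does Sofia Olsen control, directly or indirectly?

Sofia holds 75% of Selkirk, so Sofia controls Selkirk.
Sofia holds 85% of Lumen, so Sofia controls Lumen.
Sofia and Selkirk together hold 9% + 60% = 69% of Halcyon, so Sofia controls Halcyon.
Sofia holds 100% of Redfern, so Sofia controls Redfern.
Sofia and Redfern together hold 65% + 16% = 81% of Auriga, so Sofia controls Auriga.
Selkirk holds 69% of Fennick, so Sofia controls Fennick.
No other company's threshold is met.
Sofia controls 6 companies.

6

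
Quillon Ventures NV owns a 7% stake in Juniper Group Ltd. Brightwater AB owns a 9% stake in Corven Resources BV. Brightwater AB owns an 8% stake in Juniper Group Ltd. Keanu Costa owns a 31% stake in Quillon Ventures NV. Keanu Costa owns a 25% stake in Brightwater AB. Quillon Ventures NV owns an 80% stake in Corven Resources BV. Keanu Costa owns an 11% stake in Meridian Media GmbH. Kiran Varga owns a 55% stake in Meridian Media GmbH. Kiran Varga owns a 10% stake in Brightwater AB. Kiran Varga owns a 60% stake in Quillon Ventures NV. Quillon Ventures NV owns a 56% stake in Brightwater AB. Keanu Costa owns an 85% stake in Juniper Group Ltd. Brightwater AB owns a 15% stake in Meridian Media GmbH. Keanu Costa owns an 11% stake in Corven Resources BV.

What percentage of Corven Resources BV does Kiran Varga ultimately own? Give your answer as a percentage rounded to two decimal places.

Kiran reaches Corven along 3 paths.
Via Quillon → Brightwater: 60% × 56% × 9% = 3.024%.
Via Brightwater: 10% × 9% = 0.9%.
Via Quillon: 60% × 80% = 48%.
Total: 3.024% + 0.9% + 48% = 51.924%.
Rounded: 51.92%.

51.92%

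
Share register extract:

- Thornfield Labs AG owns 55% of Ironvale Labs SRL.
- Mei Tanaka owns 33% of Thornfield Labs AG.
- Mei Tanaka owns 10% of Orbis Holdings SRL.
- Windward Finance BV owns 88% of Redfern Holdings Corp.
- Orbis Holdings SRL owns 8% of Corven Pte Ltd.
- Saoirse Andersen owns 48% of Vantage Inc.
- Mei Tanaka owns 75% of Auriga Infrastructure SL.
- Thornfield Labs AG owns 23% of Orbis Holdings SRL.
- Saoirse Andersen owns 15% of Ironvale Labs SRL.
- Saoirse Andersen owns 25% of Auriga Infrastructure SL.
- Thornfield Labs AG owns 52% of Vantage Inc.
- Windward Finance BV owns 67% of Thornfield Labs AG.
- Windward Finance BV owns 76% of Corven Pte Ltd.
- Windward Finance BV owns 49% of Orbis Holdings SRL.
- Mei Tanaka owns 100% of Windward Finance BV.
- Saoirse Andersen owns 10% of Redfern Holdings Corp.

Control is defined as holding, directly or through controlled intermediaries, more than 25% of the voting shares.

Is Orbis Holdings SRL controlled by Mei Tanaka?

Yes

Mei holds 100% of Windward, so Mei controls Windward.
Windward and Mei together hold 67% + 33% = 100% of Thornfield, so Mei controls Thornfield.
Thornfield and Windward and Mei together hold 23% + 49% + 10% = 82% of Orbis, so Mei controls Orbis.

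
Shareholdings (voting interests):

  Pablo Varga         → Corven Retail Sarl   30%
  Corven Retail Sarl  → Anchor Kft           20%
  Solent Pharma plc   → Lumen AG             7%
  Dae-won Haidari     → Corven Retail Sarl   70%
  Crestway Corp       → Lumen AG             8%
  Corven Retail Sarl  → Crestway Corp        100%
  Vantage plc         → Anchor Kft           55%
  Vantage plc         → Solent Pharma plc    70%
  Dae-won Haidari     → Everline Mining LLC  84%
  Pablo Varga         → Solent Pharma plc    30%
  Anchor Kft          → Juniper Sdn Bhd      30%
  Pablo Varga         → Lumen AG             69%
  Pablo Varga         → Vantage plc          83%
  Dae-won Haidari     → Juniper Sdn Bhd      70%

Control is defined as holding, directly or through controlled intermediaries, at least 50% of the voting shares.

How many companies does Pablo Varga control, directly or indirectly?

4

Pablo holds 83% of Vantage, so Pablo controls Vantage.
Vantage holds 55% of Anchor, so Pablo controls Anchor.
Vantage and Pablo together hold 70% + 30% = 100% of Solent, so Pablo controls Solent.
Solent and Pablo together hold 7% + 69% = 76% of Lumen, so Pablo controls Lumen.
No other company's threshold is met.
Pablo controls 4 companies.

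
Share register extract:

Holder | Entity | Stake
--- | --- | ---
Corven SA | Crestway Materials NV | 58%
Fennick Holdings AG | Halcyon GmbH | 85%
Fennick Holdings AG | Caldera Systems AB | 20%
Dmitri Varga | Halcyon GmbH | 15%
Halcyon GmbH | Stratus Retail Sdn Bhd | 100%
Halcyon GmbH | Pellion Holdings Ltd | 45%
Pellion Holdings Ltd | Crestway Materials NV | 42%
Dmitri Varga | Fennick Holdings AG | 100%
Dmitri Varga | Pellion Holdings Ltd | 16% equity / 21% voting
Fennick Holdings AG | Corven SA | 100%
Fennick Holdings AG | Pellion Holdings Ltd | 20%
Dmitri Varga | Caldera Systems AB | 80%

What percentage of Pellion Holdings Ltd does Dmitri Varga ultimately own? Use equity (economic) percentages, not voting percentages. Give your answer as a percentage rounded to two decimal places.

Dmitri reaches Pellion along 4 paths.
Direct stake: 16% = 16%.
Via Fennick → Halcyon: 100% × 85% × 45% = 38.25%.
Via Halcyon: 15% × 45% = 6.75%.
Via Fennick: 100% × 20% = 20%.
Total: 16% + 38.25% + 6.75% + 20% = 81%.
Rounded: 81.00%.

81.00%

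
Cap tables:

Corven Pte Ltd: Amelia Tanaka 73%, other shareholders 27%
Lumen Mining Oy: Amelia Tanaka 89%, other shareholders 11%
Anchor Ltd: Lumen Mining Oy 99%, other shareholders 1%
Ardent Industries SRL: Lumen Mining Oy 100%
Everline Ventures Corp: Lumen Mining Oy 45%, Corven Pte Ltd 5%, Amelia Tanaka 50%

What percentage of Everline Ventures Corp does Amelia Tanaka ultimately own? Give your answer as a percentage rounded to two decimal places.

93.70%

Amelia reaches Everline along 3 paths.
Via Lumen: 89% × 45% = 40.05%.
Via Corven: 73% × 5% = 3.65%.
Direct stake: 50% = 50%.
Total: 40.05% + 3.65% + 50% = 93.7%.
Rounded: 93.70%.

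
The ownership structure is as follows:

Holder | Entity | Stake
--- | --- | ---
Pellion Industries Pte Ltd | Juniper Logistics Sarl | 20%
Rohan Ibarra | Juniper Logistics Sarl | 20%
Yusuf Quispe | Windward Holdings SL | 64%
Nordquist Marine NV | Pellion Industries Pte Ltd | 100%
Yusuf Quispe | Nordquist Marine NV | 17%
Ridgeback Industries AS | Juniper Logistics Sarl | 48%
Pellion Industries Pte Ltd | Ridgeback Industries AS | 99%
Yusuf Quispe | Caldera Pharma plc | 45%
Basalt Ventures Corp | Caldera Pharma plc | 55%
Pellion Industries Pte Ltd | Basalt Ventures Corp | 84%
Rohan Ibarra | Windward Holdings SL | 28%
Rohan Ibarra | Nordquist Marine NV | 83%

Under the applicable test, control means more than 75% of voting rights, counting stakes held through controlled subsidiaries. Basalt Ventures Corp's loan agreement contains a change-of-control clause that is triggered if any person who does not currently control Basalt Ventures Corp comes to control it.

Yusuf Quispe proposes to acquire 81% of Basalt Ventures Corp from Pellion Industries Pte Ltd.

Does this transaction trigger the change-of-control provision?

Yes

The purchase adds only to Yusuf's holdings (Pellion's stake shrinks), so Yusuf is the only person who could newly come to control Basalt.
Yusuf's largest direct stake is 64% in Windward, which does not meet the threshold, so Yusuf controls no company.
Neither Yusuf nor any entity Yusuf controls holds any voting interest in Basalt.
So before the transaction, Yusuf does not control Basalt.
After the purchase, Yusuf holds 81% of Basalt directly, and Pellion's stake falls to 3%.
Yusuf holds 81% of Basalt, so Yusuf controls Basalt.
Yusuf did not control Basalt before and does after, so the clause is triggered.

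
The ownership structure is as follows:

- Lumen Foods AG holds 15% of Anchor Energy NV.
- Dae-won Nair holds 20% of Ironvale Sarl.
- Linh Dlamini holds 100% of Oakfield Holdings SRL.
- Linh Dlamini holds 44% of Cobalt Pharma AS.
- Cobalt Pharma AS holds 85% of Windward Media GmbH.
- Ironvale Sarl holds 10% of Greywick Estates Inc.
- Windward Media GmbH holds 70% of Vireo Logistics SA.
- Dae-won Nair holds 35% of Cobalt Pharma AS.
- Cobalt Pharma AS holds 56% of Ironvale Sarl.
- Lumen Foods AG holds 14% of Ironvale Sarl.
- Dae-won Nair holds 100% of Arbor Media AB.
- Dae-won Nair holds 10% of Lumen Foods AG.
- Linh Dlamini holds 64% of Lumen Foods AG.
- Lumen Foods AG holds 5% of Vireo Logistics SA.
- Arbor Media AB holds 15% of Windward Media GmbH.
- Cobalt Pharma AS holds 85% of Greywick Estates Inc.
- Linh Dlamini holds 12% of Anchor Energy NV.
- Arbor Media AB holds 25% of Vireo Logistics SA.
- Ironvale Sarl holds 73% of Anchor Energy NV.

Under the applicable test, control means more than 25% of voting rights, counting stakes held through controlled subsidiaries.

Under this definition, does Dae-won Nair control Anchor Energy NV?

Yes

Dae-won holds 35% of Cobalt, so Dae-won controls Cobalt.
Cobalt and Dae-won together hold 56% + 20% = 76% of Ironvale, so Dae-won controls Ironvale.
Ironvale holds 73% of Anchor, so Dae-won controls Anchor.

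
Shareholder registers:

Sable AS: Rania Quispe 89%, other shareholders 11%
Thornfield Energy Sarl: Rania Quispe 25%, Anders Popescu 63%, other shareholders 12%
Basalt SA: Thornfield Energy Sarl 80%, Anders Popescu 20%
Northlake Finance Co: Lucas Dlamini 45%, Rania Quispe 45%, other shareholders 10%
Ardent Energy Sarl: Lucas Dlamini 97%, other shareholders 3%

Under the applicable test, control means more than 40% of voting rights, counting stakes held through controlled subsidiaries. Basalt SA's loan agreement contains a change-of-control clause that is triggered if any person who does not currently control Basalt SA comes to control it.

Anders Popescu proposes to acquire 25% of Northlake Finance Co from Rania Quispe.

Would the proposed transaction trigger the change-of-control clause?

The purchase adds only to Anders's holdings (Rania's stake shrinks), so Anders is the only person who could newly come to control Basalt.
Anders holds 63% of Thornfield, so Anders controls Thornfield.
Thornfield and Anders together hold 80% + 20% = 100% of Basalt, so Anders controls Basalt.
So Anders already controls Basalt before the transaction.
After the purchase, Anders holds 25% of Northlake directly, and Rania's stake falls to 20%.
Anders controlled Basalt already, so this is not a new person acquiring control; every other person's position is unchanged or reduced.
No new person acquires control, so the clause is not triggered.

No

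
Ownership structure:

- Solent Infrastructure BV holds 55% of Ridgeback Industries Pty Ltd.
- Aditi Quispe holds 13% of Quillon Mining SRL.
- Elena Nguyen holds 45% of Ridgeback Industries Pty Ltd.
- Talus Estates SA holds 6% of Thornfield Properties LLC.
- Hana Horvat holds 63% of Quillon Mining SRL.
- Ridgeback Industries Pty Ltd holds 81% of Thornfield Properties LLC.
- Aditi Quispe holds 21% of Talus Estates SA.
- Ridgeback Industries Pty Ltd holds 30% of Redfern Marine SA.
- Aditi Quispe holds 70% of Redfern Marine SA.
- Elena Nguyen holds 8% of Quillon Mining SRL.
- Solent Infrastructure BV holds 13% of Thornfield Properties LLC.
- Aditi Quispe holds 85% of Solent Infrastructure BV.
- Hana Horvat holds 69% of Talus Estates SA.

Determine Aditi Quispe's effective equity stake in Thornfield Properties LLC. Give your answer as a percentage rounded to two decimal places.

50.18%

Aditi reaches Thornfield along 3 paths.
Via Talus: 21% × 6% = 1.26%.
Via Solent: 85% × 13% = 11.05%.
Via Solent → Ridgeback: 85% × 55% × 81% = 37.8675%.
Total: 1.26% + 11.05% + 37.8675% = 50.1775%.
Rounded: 50.18%.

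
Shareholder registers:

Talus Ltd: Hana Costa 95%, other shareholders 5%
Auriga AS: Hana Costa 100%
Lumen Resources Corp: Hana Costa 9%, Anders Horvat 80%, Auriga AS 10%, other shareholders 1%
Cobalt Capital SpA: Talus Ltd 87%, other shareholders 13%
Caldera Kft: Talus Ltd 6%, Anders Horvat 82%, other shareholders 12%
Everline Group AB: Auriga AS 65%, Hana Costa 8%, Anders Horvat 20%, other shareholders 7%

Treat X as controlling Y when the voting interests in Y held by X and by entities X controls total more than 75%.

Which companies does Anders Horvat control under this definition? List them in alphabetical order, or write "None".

Caldera Kft, Lumen Resources Corp

Anders holds 80% of Lumen, so Anders controls Lumen.
Anders holds 82% of Caldera, so Anders controls Caldera.
No other company's threshold is met.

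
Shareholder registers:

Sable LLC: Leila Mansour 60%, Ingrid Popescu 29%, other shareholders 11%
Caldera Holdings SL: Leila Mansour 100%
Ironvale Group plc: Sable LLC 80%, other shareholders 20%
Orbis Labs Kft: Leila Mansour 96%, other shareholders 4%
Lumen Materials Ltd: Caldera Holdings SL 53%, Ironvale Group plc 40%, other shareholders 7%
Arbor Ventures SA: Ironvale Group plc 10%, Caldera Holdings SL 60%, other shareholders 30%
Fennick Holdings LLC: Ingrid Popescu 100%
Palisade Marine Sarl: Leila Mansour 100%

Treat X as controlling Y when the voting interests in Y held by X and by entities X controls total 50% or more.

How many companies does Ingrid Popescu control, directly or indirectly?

1

Ingrid holds 100% of Fennick, so Ingrid controls Fennick.
No other company's threshold is met.
Ingrid controls 1 company.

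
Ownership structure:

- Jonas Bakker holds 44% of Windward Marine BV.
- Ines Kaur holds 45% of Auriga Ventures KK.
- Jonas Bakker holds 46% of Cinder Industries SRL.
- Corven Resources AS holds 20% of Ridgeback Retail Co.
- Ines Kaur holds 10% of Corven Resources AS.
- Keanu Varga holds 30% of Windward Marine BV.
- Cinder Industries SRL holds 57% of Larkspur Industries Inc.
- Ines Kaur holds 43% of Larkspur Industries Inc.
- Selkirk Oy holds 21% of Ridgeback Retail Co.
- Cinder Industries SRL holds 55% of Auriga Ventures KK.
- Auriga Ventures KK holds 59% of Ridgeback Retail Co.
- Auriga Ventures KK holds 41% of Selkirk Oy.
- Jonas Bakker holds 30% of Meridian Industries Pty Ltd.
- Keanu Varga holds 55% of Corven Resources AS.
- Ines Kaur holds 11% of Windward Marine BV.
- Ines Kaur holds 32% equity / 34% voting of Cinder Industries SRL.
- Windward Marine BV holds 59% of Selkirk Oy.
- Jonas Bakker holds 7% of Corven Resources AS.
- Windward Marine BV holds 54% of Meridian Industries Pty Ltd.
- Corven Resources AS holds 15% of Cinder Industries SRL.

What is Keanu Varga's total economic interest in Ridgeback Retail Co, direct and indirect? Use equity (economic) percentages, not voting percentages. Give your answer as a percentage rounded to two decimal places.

Keanu reaches Ridgeback along 4 paths.
Via Corven: 55% × 20% = 11%.
Via Corven → Cinder → Auriga: 55% × 15% × 55% × 59% = 2.677125%.
Via Windward → Selkirk: 30% × 59% × 21% = 3.717%.
Via Corven → Cinder → Auriga → Selkirk: 55% × 15% × 55% × 41% × 21% = 0.39067875%.
Total: 11% + 2.677125% + 3.717% + 0.39067875% = 17.78480375%.
Rounded: 17.78%.

17.78%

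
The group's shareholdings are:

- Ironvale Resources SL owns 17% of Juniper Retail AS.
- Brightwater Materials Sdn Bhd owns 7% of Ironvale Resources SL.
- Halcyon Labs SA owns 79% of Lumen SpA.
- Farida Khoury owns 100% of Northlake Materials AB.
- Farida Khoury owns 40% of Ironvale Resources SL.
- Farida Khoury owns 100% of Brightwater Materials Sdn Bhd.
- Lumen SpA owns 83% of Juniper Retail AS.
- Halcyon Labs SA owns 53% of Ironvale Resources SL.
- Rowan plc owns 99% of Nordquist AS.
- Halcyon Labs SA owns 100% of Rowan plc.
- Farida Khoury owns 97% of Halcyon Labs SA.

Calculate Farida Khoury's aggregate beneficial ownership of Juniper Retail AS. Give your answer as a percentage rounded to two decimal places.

Farida reaches Juniper along 4 paths.
Via Halcyon → Lumen: 97% × 79% × 83% = 63.6029%.
Via Brightwater → Ironvale: 100% × 7% × 17% = 1.19%.
Via Halcyon → Ironvale: 97% × 53% × 17% = 8.7397%.
Via Ironvale: 40% × 17% = 6.8%.
Total: 63.6029% + 1.19% + 8.7397% + 6.8% = 80.3326%.
Rounded: 80.33%.

80.33%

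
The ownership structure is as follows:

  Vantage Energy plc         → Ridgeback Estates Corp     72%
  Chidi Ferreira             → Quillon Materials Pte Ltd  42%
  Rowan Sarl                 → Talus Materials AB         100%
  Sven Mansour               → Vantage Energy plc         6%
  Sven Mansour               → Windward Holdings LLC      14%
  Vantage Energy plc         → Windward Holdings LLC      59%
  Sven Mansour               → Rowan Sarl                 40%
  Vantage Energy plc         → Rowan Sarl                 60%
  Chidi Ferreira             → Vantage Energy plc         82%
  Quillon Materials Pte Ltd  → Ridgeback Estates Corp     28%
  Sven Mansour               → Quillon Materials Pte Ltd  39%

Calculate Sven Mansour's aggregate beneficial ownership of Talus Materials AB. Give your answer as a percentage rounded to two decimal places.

43.60%

Sven reaches Talus along 2 paths.
Via Rowan: 40% × 100% = 40%.
Via Vantage → Rowan: 6% × 60% × 100% = 3.6%.
Total: 40% + 3.6% = 43.6%.
Rounded: 43.60%.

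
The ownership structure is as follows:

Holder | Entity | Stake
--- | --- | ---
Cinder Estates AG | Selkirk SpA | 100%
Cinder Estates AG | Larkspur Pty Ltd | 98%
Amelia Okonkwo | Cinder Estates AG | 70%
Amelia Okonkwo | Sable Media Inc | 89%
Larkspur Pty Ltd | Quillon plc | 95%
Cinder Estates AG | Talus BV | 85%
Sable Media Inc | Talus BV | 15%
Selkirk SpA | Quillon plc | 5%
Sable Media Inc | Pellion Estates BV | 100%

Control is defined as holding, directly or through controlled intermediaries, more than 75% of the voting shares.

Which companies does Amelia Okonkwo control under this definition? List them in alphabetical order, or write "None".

Amelia holds 89% of Sable, so Amelia controls Sable.
Sable holds 100% of Pellion, so Amelia controls Pellion.
No other company's threshold is met.

Pellion Estates BV, Sable Media Inc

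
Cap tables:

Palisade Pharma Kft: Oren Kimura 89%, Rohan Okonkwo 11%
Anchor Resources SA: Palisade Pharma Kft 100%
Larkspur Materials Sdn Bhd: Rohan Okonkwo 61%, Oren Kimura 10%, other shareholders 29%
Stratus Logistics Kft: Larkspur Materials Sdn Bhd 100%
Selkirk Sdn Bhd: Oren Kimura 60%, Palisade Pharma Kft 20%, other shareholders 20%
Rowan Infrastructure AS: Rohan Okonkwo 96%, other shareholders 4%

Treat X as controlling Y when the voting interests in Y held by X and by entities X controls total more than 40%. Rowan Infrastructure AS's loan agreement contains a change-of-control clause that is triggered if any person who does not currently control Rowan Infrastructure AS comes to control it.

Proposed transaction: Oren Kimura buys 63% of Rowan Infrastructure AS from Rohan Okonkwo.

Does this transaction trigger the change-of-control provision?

Yes

The purchase adds only to Oren's holdings (Rohan's stake shrinks), so Oren is the only person who could newly come to control Rowan.
Oren holds 89% of Palisade, so Oren controls Palisade.
Palisade holds 100% of Anchor, so Oren controls Anchor.
Oren and Palisade together hold 60% + 20% = 80% of Selkirk, so Oren controls Selkirk.
Neither Oren nor any entity Oren controls holds any voting interest in Rowan.
So before the transaction, Oren does not control Rowan.
After the purchase, Oren holds 63% of Rowan directly, and Rohan's stake falls to 33%.
Oren holds 63% of Rowan, so Oren controls Rowan.
Oren did not control Rowan before and does after, so the clause is triggered.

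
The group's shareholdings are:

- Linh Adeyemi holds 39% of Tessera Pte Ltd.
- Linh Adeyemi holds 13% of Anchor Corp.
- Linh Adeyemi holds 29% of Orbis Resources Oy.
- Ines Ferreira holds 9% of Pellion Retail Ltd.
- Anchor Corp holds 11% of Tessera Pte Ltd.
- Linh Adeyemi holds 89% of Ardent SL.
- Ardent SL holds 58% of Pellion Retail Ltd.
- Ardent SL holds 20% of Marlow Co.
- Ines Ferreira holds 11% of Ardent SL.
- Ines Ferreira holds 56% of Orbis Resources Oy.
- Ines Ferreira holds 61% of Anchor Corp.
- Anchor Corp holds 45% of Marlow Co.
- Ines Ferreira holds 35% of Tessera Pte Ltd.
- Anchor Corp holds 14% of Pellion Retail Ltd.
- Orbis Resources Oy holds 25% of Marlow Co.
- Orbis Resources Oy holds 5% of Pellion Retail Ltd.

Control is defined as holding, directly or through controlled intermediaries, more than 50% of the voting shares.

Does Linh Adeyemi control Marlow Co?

No

Linh holds 89% of Ardent, so Linh controls Ardent.
Ardent holds 58% of Pellion, so Linh controls Pellion.
In Marlow, Linh's side holds only 20%, not > 50%.
So Linh does not control Marlow.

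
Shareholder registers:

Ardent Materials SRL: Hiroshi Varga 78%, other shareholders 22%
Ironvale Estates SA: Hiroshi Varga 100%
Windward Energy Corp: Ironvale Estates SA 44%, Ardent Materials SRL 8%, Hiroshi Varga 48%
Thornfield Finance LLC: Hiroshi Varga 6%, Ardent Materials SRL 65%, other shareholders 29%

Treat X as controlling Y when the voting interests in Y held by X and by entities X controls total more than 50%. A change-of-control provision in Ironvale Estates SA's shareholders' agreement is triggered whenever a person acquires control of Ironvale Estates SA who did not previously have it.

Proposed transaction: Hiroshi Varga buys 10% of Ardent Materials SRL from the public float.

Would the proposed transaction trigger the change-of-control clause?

No

The purchase changes only Hiroshi's holdings, so Hiroshi is the only person who could newly come to control Ironvale.
Hiroshi holds 100% of Ironvale, so Hiroshi controls Ironvale.
So Hiroshi already controls Ironvale before the transaction.
After the purchase, Hiroshi's direct stake in Ardent rises to 78% + 10% = 88%.
Hiroshi controlled Ironvale already, so this is not a new person acquiring control; every other person's position is unchanged or reduced.
No new person acquires control, so the clause is not triggered.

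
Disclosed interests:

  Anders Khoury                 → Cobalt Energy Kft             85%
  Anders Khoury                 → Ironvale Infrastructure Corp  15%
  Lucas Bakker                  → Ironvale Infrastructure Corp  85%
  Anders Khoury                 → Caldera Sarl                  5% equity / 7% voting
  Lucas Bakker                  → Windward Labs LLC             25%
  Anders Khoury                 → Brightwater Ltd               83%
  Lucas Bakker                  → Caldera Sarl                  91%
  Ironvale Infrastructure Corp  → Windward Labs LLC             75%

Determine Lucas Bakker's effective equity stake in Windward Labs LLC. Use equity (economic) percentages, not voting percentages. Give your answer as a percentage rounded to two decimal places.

Lucas reaches Windward along 2 paths.
Via Ironvale: 85% × 75% = 63.75%.
Direct stake: 25% = 25%.
Total: 63.75% + 25% = 88.75%.

88.75%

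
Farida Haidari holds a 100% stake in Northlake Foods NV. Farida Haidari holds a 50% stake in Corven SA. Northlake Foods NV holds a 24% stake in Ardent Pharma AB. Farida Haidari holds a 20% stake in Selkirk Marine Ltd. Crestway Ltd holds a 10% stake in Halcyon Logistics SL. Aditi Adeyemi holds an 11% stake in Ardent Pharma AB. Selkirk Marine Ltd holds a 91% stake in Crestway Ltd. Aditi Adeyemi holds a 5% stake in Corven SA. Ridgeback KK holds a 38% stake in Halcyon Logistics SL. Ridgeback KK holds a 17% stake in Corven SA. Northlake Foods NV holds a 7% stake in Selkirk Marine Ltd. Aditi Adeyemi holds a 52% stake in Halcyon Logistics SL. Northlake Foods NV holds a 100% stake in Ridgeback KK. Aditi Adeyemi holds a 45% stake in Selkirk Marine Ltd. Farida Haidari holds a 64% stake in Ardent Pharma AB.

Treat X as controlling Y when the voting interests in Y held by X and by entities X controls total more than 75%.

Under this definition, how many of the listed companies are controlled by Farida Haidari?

3

Farida holds 100% of Northlake, so Farida controls Northlake.
Northlake and Farida together hold 24% + 64% = 88% of Ardent, so Farida controls Ardent.
Northlake holds 100% of Ridgeback, so Farida controls Ridgeback.
No other company's threshold is met.
Farida controls 3 companies.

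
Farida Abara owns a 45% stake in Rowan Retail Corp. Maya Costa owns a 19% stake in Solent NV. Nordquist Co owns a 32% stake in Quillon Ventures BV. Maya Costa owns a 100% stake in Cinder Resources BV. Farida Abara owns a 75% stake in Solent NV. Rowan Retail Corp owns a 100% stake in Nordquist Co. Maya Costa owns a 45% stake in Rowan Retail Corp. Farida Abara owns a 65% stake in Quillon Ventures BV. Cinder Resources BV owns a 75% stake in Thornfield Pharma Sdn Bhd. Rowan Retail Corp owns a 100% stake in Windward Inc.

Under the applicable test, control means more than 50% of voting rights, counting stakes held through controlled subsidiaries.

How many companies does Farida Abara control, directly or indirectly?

2

Farida holds 75% of Solent, so Farida controls Solent.
Farida holds 65% of Quillon, so Farida controls Quillon.
No other company's threshold is met.
Farida controls 2 companies.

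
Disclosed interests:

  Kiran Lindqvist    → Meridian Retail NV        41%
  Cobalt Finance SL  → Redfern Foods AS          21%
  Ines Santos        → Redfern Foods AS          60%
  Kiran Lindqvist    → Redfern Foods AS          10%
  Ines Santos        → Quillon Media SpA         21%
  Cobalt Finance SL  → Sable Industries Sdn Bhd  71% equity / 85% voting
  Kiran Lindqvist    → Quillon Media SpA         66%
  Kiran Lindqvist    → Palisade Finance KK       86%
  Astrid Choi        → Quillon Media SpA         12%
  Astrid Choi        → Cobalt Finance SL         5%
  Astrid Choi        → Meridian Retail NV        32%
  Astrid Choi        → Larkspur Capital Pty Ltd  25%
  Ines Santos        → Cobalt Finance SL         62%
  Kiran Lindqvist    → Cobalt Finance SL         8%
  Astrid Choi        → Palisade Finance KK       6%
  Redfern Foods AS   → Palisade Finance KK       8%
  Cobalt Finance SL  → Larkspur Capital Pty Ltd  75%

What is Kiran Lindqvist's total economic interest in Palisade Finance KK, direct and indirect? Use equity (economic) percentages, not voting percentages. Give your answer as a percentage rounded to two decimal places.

Kiran reaches Palisade along 3 paths.
Direct stake: 86% = 86%.
Via Cobalt → Redfern: 8% × 21% × 8% = 0.1344%.
Via Redfern: 10% × 8% = 0.8%.
Total: 86% + 0.1344% + 0.8% = 86.9344%.
Rounded: 86.93%.

86.93%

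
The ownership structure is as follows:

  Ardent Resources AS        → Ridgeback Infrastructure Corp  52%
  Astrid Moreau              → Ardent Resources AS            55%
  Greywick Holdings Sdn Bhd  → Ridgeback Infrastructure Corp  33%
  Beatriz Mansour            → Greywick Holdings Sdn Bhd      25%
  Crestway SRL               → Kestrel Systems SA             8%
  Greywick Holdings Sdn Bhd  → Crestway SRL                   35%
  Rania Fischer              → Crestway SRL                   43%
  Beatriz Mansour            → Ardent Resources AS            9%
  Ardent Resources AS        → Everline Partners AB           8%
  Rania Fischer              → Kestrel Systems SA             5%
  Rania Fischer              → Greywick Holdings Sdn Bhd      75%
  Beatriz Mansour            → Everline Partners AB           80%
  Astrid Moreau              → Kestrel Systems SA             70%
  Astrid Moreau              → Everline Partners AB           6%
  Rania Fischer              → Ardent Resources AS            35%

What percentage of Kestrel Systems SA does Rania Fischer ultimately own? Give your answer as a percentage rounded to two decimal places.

10.54%

Rania reaches Kestrel along 3 paths.
Via Crestway: 43% × 8% = 3.44%.
Via Greywick → Crestway: 75% × 35% × 8% = 2.1%.
Direct stake: 5% = 5%.
Total: 3.44% + 2.1% + 5% = 10.54%.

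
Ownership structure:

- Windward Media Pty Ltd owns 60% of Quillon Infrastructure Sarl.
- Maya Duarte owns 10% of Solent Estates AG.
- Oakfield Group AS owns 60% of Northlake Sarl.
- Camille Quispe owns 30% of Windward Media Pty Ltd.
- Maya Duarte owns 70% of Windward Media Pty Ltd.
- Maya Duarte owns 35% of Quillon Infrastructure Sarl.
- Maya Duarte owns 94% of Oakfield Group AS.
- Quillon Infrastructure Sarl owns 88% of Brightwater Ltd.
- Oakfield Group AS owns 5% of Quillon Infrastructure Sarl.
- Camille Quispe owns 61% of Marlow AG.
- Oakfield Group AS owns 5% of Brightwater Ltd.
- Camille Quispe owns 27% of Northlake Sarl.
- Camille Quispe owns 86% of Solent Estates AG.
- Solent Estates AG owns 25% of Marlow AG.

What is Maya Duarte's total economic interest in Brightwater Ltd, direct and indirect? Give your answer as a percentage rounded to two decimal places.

76.60%

Maya reaches Brightwater along 4 paths.
Via Quillon: 35% × 88% = 30.8%.
Via Windward → Quillon: 70% × 60% × 88% = 36.96%.
Via Oakfield → Quillon: 94% × 5% × 88% = 4.136%.
Via Oakfield: 94% × 5% = 4.7%.
Total: 30.8% + 36.96% + 4.136% + 4.7% = 76.596%.
Rounded: 76.60%.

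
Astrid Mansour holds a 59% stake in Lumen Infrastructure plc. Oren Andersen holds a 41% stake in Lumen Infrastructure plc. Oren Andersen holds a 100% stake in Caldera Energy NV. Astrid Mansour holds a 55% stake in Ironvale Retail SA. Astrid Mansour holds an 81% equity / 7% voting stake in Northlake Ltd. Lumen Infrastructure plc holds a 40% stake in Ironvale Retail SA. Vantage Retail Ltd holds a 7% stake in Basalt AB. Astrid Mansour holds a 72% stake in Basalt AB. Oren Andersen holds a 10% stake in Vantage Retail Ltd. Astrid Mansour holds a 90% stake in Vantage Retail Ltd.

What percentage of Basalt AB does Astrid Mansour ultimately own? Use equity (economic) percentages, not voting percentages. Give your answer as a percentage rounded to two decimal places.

78.30%

Astrid reaches Basalt along 2 paths.
Direct stake: 72% = 72%.
Via Vantage: 90% × 7% = 6.3%.
Total: 72% + 6.3% = 78.3%.
Rounded: 78.30%.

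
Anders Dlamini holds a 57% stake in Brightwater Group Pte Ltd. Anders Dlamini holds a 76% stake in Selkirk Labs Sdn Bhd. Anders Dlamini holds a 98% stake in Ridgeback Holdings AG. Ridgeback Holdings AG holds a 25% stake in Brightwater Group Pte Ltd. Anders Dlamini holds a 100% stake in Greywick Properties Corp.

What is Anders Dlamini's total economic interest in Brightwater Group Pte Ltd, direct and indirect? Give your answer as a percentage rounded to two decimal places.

81.50%

Anders reaches Brightwater along 2 paths.
Via Ridgeback: 98% × 25% = 24.5%.
Direct stake: 57% = 57%.
Total: 24.5% + 57% = 81.5%.
Rounded: 81.50%.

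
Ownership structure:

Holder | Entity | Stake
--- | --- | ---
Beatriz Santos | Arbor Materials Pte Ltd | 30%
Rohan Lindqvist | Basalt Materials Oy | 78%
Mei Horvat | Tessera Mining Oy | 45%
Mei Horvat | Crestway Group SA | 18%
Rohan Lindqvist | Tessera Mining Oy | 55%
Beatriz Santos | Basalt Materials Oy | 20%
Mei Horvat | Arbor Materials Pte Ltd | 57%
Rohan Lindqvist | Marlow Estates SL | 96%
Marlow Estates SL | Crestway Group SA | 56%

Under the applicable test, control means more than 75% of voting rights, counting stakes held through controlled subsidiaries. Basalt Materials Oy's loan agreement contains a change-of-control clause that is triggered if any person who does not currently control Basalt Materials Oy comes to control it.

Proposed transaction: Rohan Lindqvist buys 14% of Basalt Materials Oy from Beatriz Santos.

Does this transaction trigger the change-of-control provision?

No

The purchase adds only to Rohan's holdings (Beatriz's stake shrinks), so Rohan is the only person who could newly come to control Basalt.
Rohan holds 78% of Basalt, so Rohan controls Basalt.
So Rohan already controls Basalt before the transaction.
After the purchase, Rohan's direct stake in Basalt rises to 78% + 14% = 92%, and Beatriz's stake falls to 6%.
Rohan controlled Basalt already, so this is not a new person acquiring control; every other person's position is unchanged or reduced.
No new person acquires control, so the clause is not triggered.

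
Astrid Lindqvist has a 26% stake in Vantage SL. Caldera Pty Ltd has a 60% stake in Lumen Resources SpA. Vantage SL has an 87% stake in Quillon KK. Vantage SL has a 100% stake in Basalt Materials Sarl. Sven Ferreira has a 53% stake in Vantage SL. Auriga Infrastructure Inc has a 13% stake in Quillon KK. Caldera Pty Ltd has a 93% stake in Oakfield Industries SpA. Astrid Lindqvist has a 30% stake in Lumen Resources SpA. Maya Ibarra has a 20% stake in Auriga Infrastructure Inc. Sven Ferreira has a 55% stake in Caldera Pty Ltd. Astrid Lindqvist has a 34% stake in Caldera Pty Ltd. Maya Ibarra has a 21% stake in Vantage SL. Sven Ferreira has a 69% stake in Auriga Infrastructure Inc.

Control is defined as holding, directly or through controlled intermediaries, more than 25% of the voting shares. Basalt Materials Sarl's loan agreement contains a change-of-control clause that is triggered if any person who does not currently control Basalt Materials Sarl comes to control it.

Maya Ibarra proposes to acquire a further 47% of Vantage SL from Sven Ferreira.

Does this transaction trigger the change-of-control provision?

The purchase adds only to Maya's holdings (Sven's stake shrinks), so Maya is the only person who could newly come to control Basalt.
Maya's largest direct stake is 21% in Vantage, which does not meet the threshold, so Maya controls no company.
Neither Maya nor any entity Maya controls holds any voting interest in Basalt.
So before the transaction, Maya does not control Basalt.
After the purchase, Maya's direct stake in Vantage rises to 21% + 47% = 68%, and Sven's stake falls to 6%.
Maya holds 68% of Vantage, so Maya controls Vantage.
Vantage holds 100% of Basalt, so Maya controls Basalt.
Maya did not control Basalt before and does after, so the clause is triggered.

Yes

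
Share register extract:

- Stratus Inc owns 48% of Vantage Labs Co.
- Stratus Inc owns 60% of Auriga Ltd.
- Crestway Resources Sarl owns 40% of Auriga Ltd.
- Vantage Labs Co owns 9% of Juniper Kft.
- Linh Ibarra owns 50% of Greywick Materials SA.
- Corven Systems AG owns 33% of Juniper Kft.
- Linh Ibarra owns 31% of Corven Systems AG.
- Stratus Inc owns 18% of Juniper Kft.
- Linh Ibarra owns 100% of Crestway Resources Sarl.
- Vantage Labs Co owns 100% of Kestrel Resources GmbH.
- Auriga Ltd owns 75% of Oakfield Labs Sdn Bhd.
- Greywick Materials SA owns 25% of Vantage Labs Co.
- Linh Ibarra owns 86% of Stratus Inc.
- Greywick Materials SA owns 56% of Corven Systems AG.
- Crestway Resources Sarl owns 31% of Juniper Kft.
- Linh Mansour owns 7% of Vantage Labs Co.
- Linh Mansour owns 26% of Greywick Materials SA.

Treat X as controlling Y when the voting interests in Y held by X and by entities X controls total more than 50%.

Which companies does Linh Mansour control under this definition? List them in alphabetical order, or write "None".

None

Linh Mansour's largest direct stake is 26% in Greywick, which does not meet the threshold.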